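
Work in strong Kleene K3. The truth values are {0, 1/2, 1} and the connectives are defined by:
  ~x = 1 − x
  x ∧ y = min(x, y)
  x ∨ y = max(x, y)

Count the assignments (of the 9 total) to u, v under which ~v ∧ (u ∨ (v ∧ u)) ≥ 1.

1

u = 0, v = 0 ↦ 0  <
u = 0, v = 1/2 ↦ 0  <
u = 0, v = 1 ↦ 0  <
u = 1/2, v = 0 ↦ 1/2  <
u = 1/2, v = 1/2 ↦ 1/2  <
u = 1/2, v = 1 ↦ 0  <
u = 1, v = 0 ↦ 1  ≥
u = 1, v = 1/2 ↦ 1/2  <
u = 1, v = 1 ↦ 0  <
So 1 of the 9 assignments meets the threshold.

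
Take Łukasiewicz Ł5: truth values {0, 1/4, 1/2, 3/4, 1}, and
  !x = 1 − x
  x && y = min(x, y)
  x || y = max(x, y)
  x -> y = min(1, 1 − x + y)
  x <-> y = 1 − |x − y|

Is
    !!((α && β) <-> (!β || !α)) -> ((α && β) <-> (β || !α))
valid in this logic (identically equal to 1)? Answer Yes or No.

No

Counterexample: take α = 1/4, β = 1.
α && β = 1/4 && 1 = 1/4
!β = !1 = 0
!α = !1/4 = 3/4
!β || !α = 0 || 3/4 = 3/4
(α && β) <-> (!β || !α) = 1/4 <-> 3/4 = 1/2
!((α && β) <-> (!β || !α)) = !1/2 = 1/2
!!((α && β) <-> (!β || !α)) = !1/2 = 1/2
α && β = 1/4 && 1 = 1/4
!α = !1/4 = 3/4
β || !α = 1 || 3/4 = 1
(α && β) <-> (β || !α) = 1/4 <-> 1 = 1/4
!!((α && β) <-> (!β || !α)) -> ((α && β) <-> (β || !α)) = 1/2 -> 1/4 = 3/4
This gives 3/4 ≠ 1.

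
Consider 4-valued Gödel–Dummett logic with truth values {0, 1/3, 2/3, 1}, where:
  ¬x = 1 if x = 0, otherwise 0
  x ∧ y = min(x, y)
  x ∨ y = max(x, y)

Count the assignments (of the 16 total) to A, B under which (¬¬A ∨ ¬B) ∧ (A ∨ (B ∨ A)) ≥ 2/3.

A = 0, B = 0 ↦ 0  <
A = 0, B = 1/3 ↦ 0  <
A = 0, B = 2/3 ↦ 0  <
A = 0, B = 1 ↦ 0  <
A = 1/3, B = 0 ↦ 1/3  <
A = 1/3, B = 1/3 ↦ 1/3  <
A = 1/3, B = 2/3 ↦ 2/3  ≥
A = 1/3, B = 1 ↦ 1  ≥
A = 2/3, B = 0 ↦ 2/3  ≥
A = 2/3, B = 1/3 ↦ 2/3  ≥
A = 2/3, B = 2/3 ↦ 2/3  ≥
A = 2/3, B = 1 ↦ 1  ≥
A = 1, B = 0 ↦ 1  ≥
A = 1, B = 1/3 ↦ 1  ≥
A = 1, B = 2/3 ↦ 1  ≥
A = 1, B = 1 ↦ 1  ≥
So 10 of the 16 assignments meet the threshold.

10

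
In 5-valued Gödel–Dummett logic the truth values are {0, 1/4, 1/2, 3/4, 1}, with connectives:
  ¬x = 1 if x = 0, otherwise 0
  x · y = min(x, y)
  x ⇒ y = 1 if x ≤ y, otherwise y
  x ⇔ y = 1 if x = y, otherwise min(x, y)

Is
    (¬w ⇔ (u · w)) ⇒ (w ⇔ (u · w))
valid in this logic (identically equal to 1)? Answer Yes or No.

No

Counterexample: take u = 0, w = 1/4.
¬w = ¬1/4 = 0
u · w = 0 · 1/4 = 0
¬w ⇔ (u · w) = 0 ⇔ 0 = 1
u · w = 0 · 1/4 = 0
w ⇔ (u · w) = 1/4 ⇔ 0 = 0
(¬w ⇔ (u · w)) ⇒ (w ⇔ (u · w)) = 1 ⇒ 0 = 0
This gives 0 ≠ 1.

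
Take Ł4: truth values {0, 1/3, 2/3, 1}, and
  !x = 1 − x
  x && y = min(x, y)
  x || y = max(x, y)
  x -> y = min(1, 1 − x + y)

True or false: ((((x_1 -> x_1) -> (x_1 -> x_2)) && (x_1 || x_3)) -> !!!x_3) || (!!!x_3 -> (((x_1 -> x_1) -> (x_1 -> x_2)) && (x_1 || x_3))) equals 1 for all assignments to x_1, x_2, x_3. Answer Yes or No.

At x_1 = 1/3, x_2 = 1, x_3 = 2/3, for instance:
x_1 -> x_1 = 1/3 -> 1/3 = 1
x_1 -> x_2 = 1/3 -> 1 = 1
(x_1 -> x_1) -> (x_1 -> x_2) = 1 -> 1 = 1
x_1 || x_3 = 1/3 || 2/3 = 2/3
((x_1 -> x_1) -> (x_1 -> x_2)) && (x_1 || x_3) = 1 && 2/3 = 2/3
!x_3 = !2/3 = 1/3
!!x_3 = !1/3 = 2/3
!!!x_3 = !2/3 = 1/3
(((x_1 -> x_1) -> (x_1 -> x_2)) && (x_1 || x_3)) -> !!!x_3 = 2/3 -> 1/3 = 2/3
!!!x_3 -> (((x_1 -> x_1) -> (x_1 -> x_2)) && (x_1 || x_3)) = 1/3 -> 2/3 = 1
((((x_1 -> x_1) -> (x_1 -> x_2)) && (x_1 || x_3)) -> !!!x_3) || (!!!x_3 -> (((x_1 -> x_1) -> (x_1 -> x_2)) && (x_1 || x_3))) = 2/3 || 1 = 1
and checking the remaining 63 assignments likewise gives ≥ 1 in every case.

Yes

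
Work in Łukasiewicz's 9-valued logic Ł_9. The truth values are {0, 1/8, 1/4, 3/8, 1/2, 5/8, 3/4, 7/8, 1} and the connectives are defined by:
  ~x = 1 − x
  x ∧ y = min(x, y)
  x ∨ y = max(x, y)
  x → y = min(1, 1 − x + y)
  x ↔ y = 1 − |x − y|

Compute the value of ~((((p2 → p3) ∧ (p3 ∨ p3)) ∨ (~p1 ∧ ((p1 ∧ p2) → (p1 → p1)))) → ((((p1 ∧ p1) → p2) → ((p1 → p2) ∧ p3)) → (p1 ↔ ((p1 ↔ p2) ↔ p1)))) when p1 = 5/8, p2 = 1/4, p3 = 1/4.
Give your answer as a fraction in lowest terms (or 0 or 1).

0

p2 → p3 = 1/4 → 1/4 = 1
p3 ∨ p3 = 1/4 ∨ 1/4 = 1/4
(p2 → p3) ∧ (p3 ∨ p3) = 1 ∧ 1/4 = 1/4
~p1 = ~5/8 = 3/8
p1 ∧ p2 = 5/8 ∧ 1/4 = 1/4
p1 → p1 = 5/8 → 5/8 = 1
(p1 ∧ p2) → (p1 → p1) = 1/4 → 1 = 1
~p1 ∧ ((p1 ∧ p2) → (p1 → p1)) = 3/8 ∧ 1 = 3/8
((p2 → p3) ∧ (p3 ∨ p3)) ∨ (~p1 ∧ ((p1 ∧ p2) → (p1 → p1))) = 1/4 ∨ 3/8 = 3/8
p1 ∧ p1 = 5/8 ∧ 5/8 = 5/8
(p1 ∧ p1) → p2 = 5/8 → 1/4 = 5/8
p1 → p2 = 5/8 → 1/4 = 5/8
(p1 → p2) ∧ p3 = 5/8 ∧ 1/4 = 1/4
((p1 ∧ p1) → p2) → ((p1 → p2) ∧ p3) = 5/8 → 1/4 = 5/8
p1 ↔ p2 = 5/8 ↔ 1/4 = 5/8
(p1 ↔ p2) ↔ p1 = 5/8 ↔ 5/8 = 1
p1 ↔ ((p1 ↔ p2) ↔ p1) = 5/8 ↔ 1 = 5/8
(((p1 ∧ p1) → p2) → ((p1 → p2) ∧ p3)) → (p1 ↔ ((p1 ↔ p2) ↔ p1)) = 5/8 → 5/8 = 1
(((p2 → p3) ∧ (p3 ∨ p3)) ∨ (~p1 ∧ ((p1 ∧ p2) → (p1 → p1)))) → ((((p1 ∧ p1) → p2) → ((p1 → p2) ∧ p3)) → (p1 ↔ ((p1 ↔ p2) ↔ p1))) = 3/8 → 1 = 1
~((((p2 → p3) ∧ (p3 ∨ p3)) ∨ (~p1 ∧ ((p1 ∧ p2) → (p1 → p1)))) → ((((p1 ∧ p1) → p2) → ((p1 → p2) ∧ p3)) → (p1 ↔ ((p1 ↔ p2) ↔ p1)))) = ~1 = 0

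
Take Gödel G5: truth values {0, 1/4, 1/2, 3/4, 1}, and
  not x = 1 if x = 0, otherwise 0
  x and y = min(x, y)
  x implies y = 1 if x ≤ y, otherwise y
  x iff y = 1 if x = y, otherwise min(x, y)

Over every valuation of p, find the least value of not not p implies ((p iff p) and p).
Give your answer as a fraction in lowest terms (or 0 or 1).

Take p = 1/4:
not p = not 1/4 = 0
not not p = not 0 = 1
p iff p = 1/4 iff 1/4 = 1
(p iff p) and p = 1 and 1/4 = 1/4
not not p implies ((p iff p) and p) = 1 implies 1/4 = 1/4
No assignment yields a value below 1/4, so this is the minimum.

1/4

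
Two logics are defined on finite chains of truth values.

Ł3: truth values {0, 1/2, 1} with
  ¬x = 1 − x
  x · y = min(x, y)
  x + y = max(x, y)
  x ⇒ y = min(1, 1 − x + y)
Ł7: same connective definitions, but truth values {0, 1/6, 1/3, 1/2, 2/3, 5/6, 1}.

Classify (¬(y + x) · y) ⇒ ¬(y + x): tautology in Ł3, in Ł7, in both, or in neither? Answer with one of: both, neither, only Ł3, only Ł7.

In Ł3: every assignment gives 1 — tautology.
In Ł7: every assignment gives 1 — tautology.

both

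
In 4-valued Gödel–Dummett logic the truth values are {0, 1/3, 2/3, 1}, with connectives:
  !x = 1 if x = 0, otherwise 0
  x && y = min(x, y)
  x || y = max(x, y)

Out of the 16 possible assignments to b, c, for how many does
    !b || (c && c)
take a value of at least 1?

7

b = 0, c = 0 ↦ 1  ≥
b = 0, c = 1/3 ↦ 1  ≥
b = 0, c = 2/3 ↦ 1  ≥
b = 0, c = 1 ↦ 1  ≥
b = 1/3, c = 0 ↦ 0  <
b = 1/3, c = 1/3 ↦ 1/3  <
b = 1/3, c = 2/3 ↦ 2/3  <
b = 1/3, c = 1 ↦ 1  ≥
b = 2/3, c = 0 ↦ 0  <
b = 2/3, c = 1/3 ↦ 1/3  <
b = 2/3, c = 2/3 ↦ 2/3  <
b = 2/3, c = 1 ↦ 1  ≥
b = 1, c = 0 ↦ 0  <
b = 1, c = 1/3 ↦ 1/3  <
b = 1, c = 2/3 ↦ 2/3  <
b = 1, c = 1 ↦ 1  ≥
So 7 of the 16 assignments meet the threshold.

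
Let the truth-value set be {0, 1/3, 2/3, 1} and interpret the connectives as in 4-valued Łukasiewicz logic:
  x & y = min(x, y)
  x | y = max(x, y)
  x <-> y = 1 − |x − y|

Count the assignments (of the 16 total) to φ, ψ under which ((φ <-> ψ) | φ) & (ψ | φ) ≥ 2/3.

9

φ = 0, ψ = 0 ↦ 0  <
φ = 0, ψ = 1/3 ↦ 1/3  <
φ = 0, ψ = 2/3 ↦ 1/3  <
φ = 0, ψ = 1 ↦ 0  <
φ = 1/3, ψ = 0 ↦ 1/3  <
φ = 1/3, ψ = 1/3 ↦ 1/3  <
φ = 1/3, ψ = 2/3 ↦ 2/3  ≥
φ = 1/3, ψ = 1 ↦ 1/3  <
φ = 2/3, ψ = 0 ↦ 2/3  ≥
φ = 2/3, ψ = 1/3 ↦ 2/3  ≥
φ = 2/3, ψ = 2/3 ↦ 2/3  ≥
φ = 2/3, ψ = 1 ↦ 2/3  ≥
φ = 1, ψ = 0 ↦ 1  ≥
φ = 1, ψ = 1/3 ↦ 1  ≥
φ = 1, ψ = 2/3 ↦ 1  ≥
φ = 1, ψ = 1 ↦ 1  ≥
So 9 of the 16 assignments meet the threshold.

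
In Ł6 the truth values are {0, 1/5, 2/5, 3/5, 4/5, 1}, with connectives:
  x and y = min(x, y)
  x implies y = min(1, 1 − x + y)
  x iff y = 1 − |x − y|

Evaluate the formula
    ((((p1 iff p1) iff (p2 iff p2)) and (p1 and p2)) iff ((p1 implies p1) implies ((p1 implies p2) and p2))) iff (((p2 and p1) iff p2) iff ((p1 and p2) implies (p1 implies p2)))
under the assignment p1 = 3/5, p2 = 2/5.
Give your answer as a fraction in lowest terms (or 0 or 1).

1

p1 iff p1 = 3/5 iff 3/5 = 1
p2 iff p2 = 2/5 iff 2/5 = 1
(p1 iff p1) iff (p2 iff p2) = 1 iff 1 = 1
p1 and p2 = 3/5 and 2/5 = 2/5
((p1 iff p1) iff (p2 iff p2)) and (p1 and p2) = 1 and 2/5 = 2/5
p1 implies p1 = 3/5 implies 3/5 = 1
p1 implies p2 = 3/5 implies 2/5 = 4/5
(p1 implies p2) and p2 = 4/5 and 2/5 = 2/5
(p1 implies p1) implies ((p1 implies p2) and p2) = 1 implies 2/5 = 2/5
(((p1 iff p1) iff (p2 iff p2)) and (p1 and p2)) iff ((p1 implies p1) implies ((p1 implies p2) and p2)) = 2/5 iff 2/5 = 1
p2 and p1 = 2/5 and 3/5 = 2/5
(p2 and p1) iff p2 = 2/5 iff 2/5 = 1
p1 and p2 = 3/5 and 2/5 = 2/5
p1 implies p2 = 3/5 implies 2/5 = 4/5
(p1 and p2) implies (p1 implies p2) = 2/5 implies 4/5 = 1
((p2 and p1) iff p2) iff ((p1 and p2) implies (p1 implies p2)) = 1 iff 1 = 1
((((p1 iff p1) iff (p2 iff p2)) and (p1 and p2)) iff ((p1 implies p1) implies ((p1 implies p2) and p2))) iff (((p2 and p1) iff p2) iff ((p1 and p2) implies (p1 implies p2))) = 1 iff 1 = 1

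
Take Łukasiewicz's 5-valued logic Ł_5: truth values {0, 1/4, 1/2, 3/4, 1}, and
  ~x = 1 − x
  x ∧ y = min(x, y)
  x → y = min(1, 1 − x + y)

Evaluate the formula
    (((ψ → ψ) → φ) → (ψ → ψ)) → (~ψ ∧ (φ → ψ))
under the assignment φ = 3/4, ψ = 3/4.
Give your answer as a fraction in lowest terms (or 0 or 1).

ψ → ψ = 3/4 → 3/4 = 1
(ψ → ψ) → φ = 1 → 3/4 = 3/4
ψ → ψ = 3/4 → 3/4 = 1
((ψ → ψ) → φ) → (ψ → ψ) = 3/4 → 1 = 1
~ψ = ~3/4 = 1/4
φ → ψ = 3/4 → 3/4 = 1
~ψ ∧ (φ → ψ) = 1/4 ∧ 1 = 1/4
(((ψ → ψ) → φ) → (ψ → ψ)) → (~ψ ∧ (φ → ψ)) = 1 → 1/4 = 1/4

1/4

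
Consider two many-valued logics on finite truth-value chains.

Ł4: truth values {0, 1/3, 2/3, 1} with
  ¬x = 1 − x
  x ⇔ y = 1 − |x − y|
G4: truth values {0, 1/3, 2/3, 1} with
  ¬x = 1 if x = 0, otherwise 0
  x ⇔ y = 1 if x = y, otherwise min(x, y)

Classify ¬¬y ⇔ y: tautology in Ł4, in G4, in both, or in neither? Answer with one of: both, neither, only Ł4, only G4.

In Ł4: every assignment gives 1 — tautology.
In G4: at y = 1/3 the value is 1/3 — not a tautology.

only Ł4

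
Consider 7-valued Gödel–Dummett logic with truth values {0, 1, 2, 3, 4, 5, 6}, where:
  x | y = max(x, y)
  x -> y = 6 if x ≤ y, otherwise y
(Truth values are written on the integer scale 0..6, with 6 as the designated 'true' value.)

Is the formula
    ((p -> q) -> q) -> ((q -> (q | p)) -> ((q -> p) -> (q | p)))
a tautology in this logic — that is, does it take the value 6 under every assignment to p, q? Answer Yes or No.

Counterexample: take p = 1, q = 0.
p -> q = 1 -> 0 = 0
(p -> q) -> q = 0 -> 0 = 6
q | p = 0 | 1 = 1
q -> (q | p) = 0 -> 1 = 6
q -> p = 0 -> 1 = 6
q | p = 0 | 1 = 1
(q -> p) -> (q | p) = 6 -> 1 = 1
(q -> (q | p)) -> ((q -> p) -> (q | p)) = 6 -> 1 = 1
((p -> q) -> q) -> ((q -> (q | p)) -> ((q -> p) -> (q | p))) = 6 -> 1 = 1
This gives 1 ≠ 6.

No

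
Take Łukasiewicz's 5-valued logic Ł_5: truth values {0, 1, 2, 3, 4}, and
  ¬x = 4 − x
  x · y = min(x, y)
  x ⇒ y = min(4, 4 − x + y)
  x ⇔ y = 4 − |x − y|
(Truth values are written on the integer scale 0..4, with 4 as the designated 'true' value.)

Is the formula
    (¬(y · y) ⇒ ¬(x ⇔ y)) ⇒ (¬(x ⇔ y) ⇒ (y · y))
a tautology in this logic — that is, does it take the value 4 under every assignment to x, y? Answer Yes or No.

No

Counterexample: take x = 3, y = 0.
y · y = 0 · 0 = 0
¬(y · y) = ¬0 = 4
x ⇔ y = 3 ⇔ 0 = 1
¬(x ⇔ y) = ¬1 = 3
¬(y · y) ⇒ ¬(x ⇔ y) = 4 ⇒ 3 = 3
x ⇔ y = 3 ⇔ 0 = 1
¬(x ⇔ y) = ¬1 = 3
y · y = 0 · 0 = 0
¬(x ⇔ y) ⇒ (y · y) = 3 ⇒ 0 = 1
(¬(y · y) ⇒ ¬(x ⇔ y)) ⇒ (¬(x ⇔ y) ⇒ (y · y)) = 3 ⇒ 1 = 2
This gives 2 ≠ 4.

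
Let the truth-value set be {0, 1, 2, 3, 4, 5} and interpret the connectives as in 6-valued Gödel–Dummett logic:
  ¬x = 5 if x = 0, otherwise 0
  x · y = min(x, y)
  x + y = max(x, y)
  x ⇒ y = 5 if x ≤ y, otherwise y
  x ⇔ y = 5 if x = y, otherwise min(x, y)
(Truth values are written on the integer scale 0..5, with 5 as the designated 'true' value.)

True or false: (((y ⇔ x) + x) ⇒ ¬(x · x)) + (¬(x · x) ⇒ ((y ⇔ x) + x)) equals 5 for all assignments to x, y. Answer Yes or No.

Yes

At x = 1, y = 0, for instance:
y ⇔ x = 0 ⇔ 1 = 0
(y ⇔ x) + x = 0 + 1 = 1
x · x = 1 · 1 = 1
¬(x · x) = ¬1 = 0
((y ⇔ x) + x) ⇒ ¬(x · x) = 1 ⇒ 0 = 0
¬(x · x) ⇒ ((y ⇔ x) + x) = 0 ⇒ 1 = 5
(((y ⇔ x) + x) ⇒ ¬(x · x)) + (¬(x · x) ⇒ ((y ⇔ x) + x)) = 0 + 5 = 5
and checking the remaining 35 assignments likewise gives ≥ 5 in every case.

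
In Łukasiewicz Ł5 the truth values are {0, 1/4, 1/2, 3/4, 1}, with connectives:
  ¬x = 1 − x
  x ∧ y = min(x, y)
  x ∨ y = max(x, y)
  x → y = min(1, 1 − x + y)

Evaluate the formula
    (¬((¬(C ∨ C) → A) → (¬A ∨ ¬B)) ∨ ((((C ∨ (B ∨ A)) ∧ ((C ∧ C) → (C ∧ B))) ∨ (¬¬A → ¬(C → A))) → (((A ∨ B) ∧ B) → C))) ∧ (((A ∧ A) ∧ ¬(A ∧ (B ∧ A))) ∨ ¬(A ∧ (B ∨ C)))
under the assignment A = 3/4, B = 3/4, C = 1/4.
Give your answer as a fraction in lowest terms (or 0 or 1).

C ∨ C = 1/4 ∨ 1/4 = 1/4
¬(C ∨ C) = ¬1/4 = 3/4
¬(C ∨ C) → A = 3/4 → 3/4 = 1
¬A = ¬3/4 = 1/4
¬B = ¬3/4 = 1/4
¬A ∨ ¬B = 1/4 ∨ 1/4 = 1/4
(¬(C ∨ C) → A) → (¬A ∨ ¬B) = 1 → 1/4 = 1/4
¬((¬(C ∨ C) → A) → (¬A ∨ ¬B)) = ¬1/4 = 3/4
B ∨ A = 3/4 ∨ 3/4 = 3/4
C ∨ (B ∨ A) = 1/4 ∨ 3/4 = 3/4
C ∧ C = 1/4 ∧ 1/4 = 1/4
C ∧ B = 1/4 ∧ 3/4 = 1/4
(C ∧ C) → (C ∧ B) = 1/4 → 1/4 = 1
(C ∨ (B ∨ A)) ∧ ((C ∧ C) → (C ∧ B)) = 3/4 ∧ 1 = 3/4
¬A = ¬3/4 = 1/4
¬¬A = ¬1/4 = 3/4
C → A = 1/4 → 3/4 = 1
¬(C → A) = ¬1 = 0
¬¬A → ¬(C → A) = 3/4 → 0 = 1/4
((C ∨ (B ∨ A)) ∧ ((C ∧ C) → (C ∧ B))) ∨ (¬¬A → ¬(C → A)) = 3/4 ∨ 1/4 = 3/4
A ∨ B = 3/4 ∨ 3/4 = 3/4
(A ∨ B) ∧ B = 3/4 ∧ 3/4 = 3/4
((A ∨ B) ∧ B) → C = 3/4 → 1/4 = 1/2
(((C ∨ (B ∨ A)) ∧ ((C ∧ C) → (C ∧ B))) ∨ (¬¬A → ¬(C → A))) → (((A ∨ B) ∧ B) → C) = 3/4 → 1/2 = 3/4
¬((¬(C ∨ C) → A) → (¬A ∨ ¬B)) ∨ ((((C ∨ (B ∨ A)) ∧ ((C ∧ C) → (C ∧ B))) ∨ (¬¬A → ¬(C → A))) → (((A ∨ B) ∧ B) → C)) = 3/4 ∨ 3/4 = 3/4
A ∧ A = 3/4 ∧ 3/4 = 3/4
B ∧ A = 3/4 ∧ 3/4 = 3/4
A ∧ (B ∧ A) = 3/4 ∧ 3/4 = 3/4
¬(A ∧ (B ∧ A)) = ¬3/4 = 1/4
(A ∧ A) ∧ ¬(A ∧ (B ∧ A)) = 3/4 ∧ 1/4 = 1/4
B ∨ C = 3/4 ∨ 1/4 = 3/4
A ∧ (B ∨ C) = 3/4 ∧ 3/4 = 3/4
¬(A ∧ (B ∨ C)) = ¬3/4 = 1/4
((A ∧ A) ∧ ¬(A ∧ (B ∧ A))) ∨ ¬(A ∧ (B ∨ C)) = 1/4 ∨ 1/4 = 1/4
(¬((¬(C ∨ C) → A) → (¬A ∨ ¬B)) ∨ ((((C ∨ (B ∨ A)) ∧ ((C ∧ C) → (C ∧ B))) ∨ (¬¬A → ¬(C → A))) → (((A ∨ B) ∧ B) → C))) ∧ (((A ∧ A) ∧ ¬(A ∧ (B ∧ A))) ∨ ¬(A ∧ (B ∨ C))) = 3/4 ∧ 1/4 = 1/4

1/4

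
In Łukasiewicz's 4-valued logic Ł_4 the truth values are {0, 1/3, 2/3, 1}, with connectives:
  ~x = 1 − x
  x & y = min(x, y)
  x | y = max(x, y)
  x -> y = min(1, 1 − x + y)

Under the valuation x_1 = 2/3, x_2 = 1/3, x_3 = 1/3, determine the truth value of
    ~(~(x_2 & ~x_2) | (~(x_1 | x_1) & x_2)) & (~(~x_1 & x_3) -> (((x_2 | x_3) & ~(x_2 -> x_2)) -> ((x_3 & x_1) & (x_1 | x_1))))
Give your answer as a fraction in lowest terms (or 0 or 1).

~x_2 = ~1/3 = 2/3
x_2 & ~x_2 = 1/3 & 2/3 = 1/3
~(x_2 & ~x_2) = ~1/3 = 2/3
x_1 | x_1 = 2/3 | 2/3 = 2/3
~(x_1 | x_1) = ~2/3 = 1/3
~(x_1 | x_1) & x_2 = 1/3 & 1/3 = 1/3
~(x_2 & ~x_2) | (~(x_1 | x_1) & x_2) = 2/3 | 1/3 = 2/3
~(~(x_2 & ~x_2) | (~(x_1 | x_1) & x_2)) = ~2/3 = 1/3
~x_1 = ~2/3 = 1/3
~x_1 & x_3 = 1/3 & 1/3 = 1/3
~(~x_1 & x_3) = ~1/3 = 2/3
x_2 | x_3 = 1/3 | 1/3 = 1/3
x_2 -> x_2 = 1/3 -> 1/3 = 1
~(x_2 -> x_2) = ~1 = 0
(x_2 | x_3) & ~(x_2 -> x_2) = 1/3 & 0 = 0
x_3 & x_1 = 1/3 & 2/3 = 1/3
x_1 | x_1 = 2/3 | 2/3 = 2/3
(x_3 & x_1) & (x_1 | x_1) = 1/3 & 2/3 = 1/3
((x_2 | x_3) & ~(x_2 -> x_2)) -> ((x_3 & x_1) & (x_1 | x_1)) = 0 -> 1/3 = 1
~(~x_1 & x_3) -> (((x_2 | x_3) & ~(x_2 -> x_2)) -> ((x_3 & x_1) & (x_1 | x_1))) = 2/3 -> 1 = 1
~(~(x_2 & ~x_2) | (~(x_1 | x_1) & x_2)) & (~(~x_1 & x_3) -> (((x_2 | x_3) & ~(x_2 -> x_2)) -> ((x_3 & x_1) & (x_1 | x_1)))) = 1/3 & 1 = 1/3

1/3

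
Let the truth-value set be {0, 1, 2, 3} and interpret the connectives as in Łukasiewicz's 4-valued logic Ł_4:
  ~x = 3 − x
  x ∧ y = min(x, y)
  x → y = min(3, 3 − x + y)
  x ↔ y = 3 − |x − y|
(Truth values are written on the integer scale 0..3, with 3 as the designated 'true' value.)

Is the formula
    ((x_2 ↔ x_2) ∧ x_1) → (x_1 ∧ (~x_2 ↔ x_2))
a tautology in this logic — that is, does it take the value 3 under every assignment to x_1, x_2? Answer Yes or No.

Counterexample: take x_1 = 1, x_2 = 0.
x_2 ↔ x_2 = 0 ↔ 0 = 3
(x_2 ↔ x_2) ∧ x_1 = 3 ∧ 1 = 1
~x_2 = ~0 = 3
~x_2 ↔ x_2 = 3 ↔ 0 = 0
x_1 ∧ (~x_2 ↔ x_2) = 1 ∧ 0 = 0
((x_2 ↔ x_2) ∧ x_1) → (x_1 ∧ (~x_2 ↔ x_2)) = 1 → 0 = 2
This gives 2 ≠ 3.

No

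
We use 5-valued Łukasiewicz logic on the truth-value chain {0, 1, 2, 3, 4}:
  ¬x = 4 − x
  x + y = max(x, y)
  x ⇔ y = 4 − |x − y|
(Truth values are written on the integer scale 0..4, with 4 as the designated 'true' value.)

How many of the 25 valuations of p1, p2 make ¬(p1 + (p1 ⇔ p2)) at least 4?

value 4: 1 assignment (counts)
value 3: 2 assignments
value 2: 4 assignments
value 1: 9 assignments
value 0: 9 assignments
So 1 of the 25 assignments meets the threshold.

1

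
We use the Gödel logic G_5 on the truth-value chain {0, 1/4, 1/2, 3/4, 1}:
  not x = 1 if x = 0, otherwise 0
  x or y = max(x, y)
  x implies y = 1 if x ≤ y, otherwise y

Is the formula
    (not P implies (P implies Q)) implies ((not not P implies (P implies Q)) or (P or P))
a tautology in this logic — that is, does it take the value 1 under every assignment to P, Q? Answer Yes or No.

No

Counterexample: take P = 1/4, Q = 0.
not P = not 1/4 = 0
P implies Q = 1/4 implies 0 = 0
not P implies (P implies Q) = 0 implies 0 = 1
not P = not 1/4 = 0
not not P = not 0 = 1
P implies Q = 1/4 implies 0 = 0
not not P implies (P implies Q) = 1 implies 0 = 0
P or P = 1/4 or 1/4 = 1/4
(not not P implies (P implies Q)) or (P or P) = 0 or 1/4 = 1/4
(not P implies (P implies Q)) implies ((not not P implies (P implies Q)) or (P or P)) = 1 implies 1/4 = 1/4
This gives 1/4 ≠ 1.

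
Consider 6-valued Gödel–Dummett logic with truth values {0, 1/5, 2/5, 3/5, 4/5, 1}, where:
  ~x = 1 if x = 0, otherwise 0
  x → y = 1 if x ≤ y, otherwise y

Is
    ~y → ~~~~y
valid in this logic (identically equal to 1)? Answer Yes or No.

Counterexample: take y = 0.
~y = ~0 = 1
~y = ~0 = 1
~~y = ~1 = 0
~~~y = ~0 = 1
~~~~y = ~1 = 0
~y → ~~~~y = 1 → 0 = 0
This gives 0 ≠ 1.

No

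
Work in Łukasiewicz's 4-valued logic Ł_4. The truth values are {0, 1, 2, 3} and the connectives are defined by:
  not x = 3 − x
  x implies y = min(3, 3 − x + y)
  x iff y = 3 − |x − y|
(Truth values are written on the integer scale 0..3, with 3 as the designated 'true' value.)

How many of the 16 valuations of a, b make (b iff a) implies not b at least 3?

9

a = 0, b = 0 ↦ 3  ≥
a = 0, b = 1 ↦ 3  ≥
a = 0, b = 2 ↦ 3  ≥
a = 0, b = 3 ↦ 3  ≥
a = 1, b = 0 ↦ 3  ≥
a = 1, b = 1 ↦ 2  <
a = 1, b = 2 ↦ 2  <
a = 1, b = 3 ↦ 2  <
a = 2, b = 0 ↦ 3  ≥
a = 2, b = 1 ↦ 3  ≥
a = 2, b = 2 ↦ 1  <
a = 2, b = 3 ↦ 1  <
a = 3, b = 0 ↦ 3  ≥
a = 3, b = 1 ↦ 3  ≥
a = 3, b = 2 ↦ 2  <
a = 3, b = 3 ↦ 0  <
So 9 of the 16 assignments meet the threshold.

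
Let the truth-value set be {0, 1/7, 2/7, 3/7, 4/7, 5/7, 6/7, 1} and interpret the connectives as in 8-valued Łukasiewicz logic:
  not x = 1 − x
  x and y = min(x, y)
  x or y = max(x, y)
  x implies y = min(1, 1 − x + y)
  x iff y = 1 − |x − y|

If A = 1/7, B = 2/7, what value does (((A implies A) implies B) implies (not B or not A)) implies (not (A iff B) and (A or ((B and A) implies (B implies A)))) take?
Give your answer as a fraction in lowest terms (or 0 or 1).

1/7

A implies A = 1/7 implies 1/7 = 1
(A implies A) implies B = 1 implies 2/7 = 2/7
not B = not 2/7 = 5/7
not A = not 1/7 = 6/7
not B or not A = 5/7 or 6/7 = 6/7
((A implies A) implies B) implies (not B or not A) = 2/7 implies 6/7 = 1
A iff B = 1/7 iff 2/7 = 6/7
not (A iff B) = not 6/7 = 1/7
B and A = 2/7 and 1/7 = 1/7
B implies A = 2/7 implies 1/7 = 6/7
(B and A) implies (B implies A) = 1/7 implies 6/7 = 1
A or ((B and A) implies (B implies A)) = 1/7 or 1 = 1
not (A iff B) and (A or ((B and A) implies (B implies A))) = 1/7 and 1 = 1/7
(((A implies A) implies B) implies (not B or not A)) implies (not (A iff B) and (A or ((B and A) implies (B implies A)))) = 1 implies 1/7 = 1/7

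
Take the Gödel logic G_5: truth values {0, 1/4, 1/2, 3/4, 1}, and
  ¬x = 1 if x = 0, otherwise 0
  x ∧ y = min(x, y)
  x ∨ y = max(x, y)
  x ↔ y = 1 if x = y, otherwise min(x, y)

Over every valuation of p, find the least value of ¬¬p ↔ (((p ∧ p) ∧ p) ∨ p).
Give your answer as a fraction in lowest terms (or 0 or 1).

Take p = 1/4:
¬p = ¬1/4 = 0
¬¬p = ¬0 = 1
p ∧ p = 1/4 ∧ 1/4 = 1/4
(p ∧ p) ∧ p = 1/4 ∧ 1/4 = 1/4
((p ∧ p) ∧ p) ∨ p = 1/4 ∨ 1/4 = 1/4
¬¬p ↔ (((p ∧ p) ∧ p) ∨ p) = 1 ↔ 1/4 = 1/4
No assignment yields a value below 1/4, so this is the minimum.

1/4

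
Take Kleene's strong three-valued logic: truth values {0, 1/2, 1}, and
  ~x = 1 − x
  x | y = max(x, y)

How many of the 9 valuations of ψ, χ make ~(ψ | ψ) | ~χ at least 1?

5

ψ = 0, χ = 0 ↦ 1  ≥
ψ = 0, χ = 1/2 ↦ 1  ≥
ψ = 0, χ = 1 ↦ 1  ≥
ψ = 1/2, χ = 0 ↦ 1  ≥
ψ = 1/2, χ = 1/2 ↦ 1/2  <
ψ = 1/2, χ = 1 ↦ 1/2  <
ψ = 1, χ = 0 ↦ 1  ≥
ψ = 1, χ = 1/2 ↦ 1/2  <
ψ = 1, χ = 1 ↦ 0  <
So 5 of the 9 assignments meet the threshold.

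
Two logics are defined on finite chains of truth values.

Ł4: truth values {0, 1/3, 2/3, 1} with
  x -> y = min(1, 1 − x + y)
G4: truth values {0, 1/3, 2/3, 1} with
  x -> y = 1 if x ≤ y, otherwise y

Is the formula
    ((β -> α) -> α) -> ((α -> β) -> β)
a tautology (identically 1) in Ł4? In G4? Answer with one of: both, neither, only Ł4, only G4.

In Ł4: every assignment gives 1 — tautology.
In G4: at α = 0, β = 1/3 the value is 1/3 — not a tautology.

only Ł4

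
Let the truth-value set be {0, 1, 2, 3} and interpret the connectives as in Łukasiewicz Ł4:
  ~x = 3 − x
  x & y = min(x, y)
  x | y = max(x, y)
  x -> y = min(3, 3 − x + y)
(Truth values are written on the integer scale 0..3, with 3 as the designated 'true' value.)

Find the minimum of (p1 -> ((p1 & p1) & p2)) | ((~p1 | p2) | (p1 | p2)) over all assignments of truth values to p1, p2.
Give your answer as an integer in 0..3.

Take p1 = 1, p2 = 0:
p1 & p1 = 1 & 1 = 1
(p1 & p1) & p2 = 1 & 0 = 0
p1 -> ((p1 & p1) & p2) = 1 -> 0 = 2
~p1 = ~1 = 2
~p1 | p2 = 2 | 0 = 2
p1 | p2 = 1 | 0 = 1
(~p1 | p2) | (p1 | p2) = 2 | 1 = 2
(p1 -> ((p1 & p1) & p2)) | ((~p1 | p2) | (p1 | p2)) = 2 | 2 = 2
No assignment yields a value below 2, so this is the minimum.

2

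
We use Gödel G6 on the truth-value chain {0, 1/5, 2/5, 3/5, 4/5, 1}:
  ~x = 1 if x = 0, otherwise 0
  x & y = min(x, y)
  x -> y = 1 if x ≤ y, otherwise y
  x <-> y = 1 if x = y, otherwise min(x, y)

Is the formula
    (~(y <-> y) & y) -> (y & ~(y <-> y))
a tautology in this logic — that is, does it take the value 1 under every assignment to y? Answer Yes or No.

Yes

y = 0 ↦ 1
y = 1/5 ↦ 1
y = 2/5 ↦ 1
y = 3/5 ↦ 1
y = 4/5 ↦ 1
y = 1 ↦ 1
Every assignment gives a value ≥ 1.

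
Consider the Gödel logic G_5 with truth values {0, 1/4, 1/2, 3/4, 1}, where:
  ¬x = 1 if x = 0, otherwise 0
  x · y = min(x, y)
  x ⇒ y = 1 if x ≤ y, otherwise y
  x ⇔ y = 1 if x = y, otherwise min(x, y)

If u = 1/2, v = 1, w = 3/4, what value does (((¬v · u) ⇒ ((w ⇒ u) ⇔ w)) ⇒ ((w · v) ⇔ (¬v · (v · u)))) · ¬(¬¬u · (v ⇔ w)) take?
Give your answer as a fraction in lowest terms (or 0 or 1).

¬v = ¬1 = 0
¬v · u = 0 · 1/2 = 0
w ⇒ u = 3/4 ⇒ 1/2 = 1/2
(w ⇒ u) ⇔ w = 1/2 ⇔ 3/4 = 1/2
(¬v · u) ⇒ ((w ⇒ u) ⇔ w) = 0 ⇒ 1/2 = 1
w · v = 3/4 · 1 = 3/4
¬v = ¬1 = 0
v · u = 1 · 1/2 = 1/2
¬v · (v · u) = 0 · 1/2 = 0
(w · v) ⇔ (¬v · (v · u)) = 3/4 ⇔ 0 = 0
((¬v · u) ⇒ ((w ⇒ u) ⇔ w)) ⇒ ((w · v) ⇔ (¬v · (v · u))) = 1 ⇒ 0 = 0
¬u = ¬1/2 = 0
¬¬u = ¬0 = 1
v ⇔ w = 1 ⇔ 3/4 = 3/4
¬¬u · (v ⇔ w) = 1 · 3/4 = 3/4
¬(¬¬u · (v ⇔ w)) = ¬3/4 = 0
(((¬v · u) ⇒ ((w ⇒ u) ⇔ w)) ⇒ ((w · v) ⇔ (¬v · (v · u)))) · ¬(¬¬u · (v ⇔ w)) = 0 · 0 = 0

0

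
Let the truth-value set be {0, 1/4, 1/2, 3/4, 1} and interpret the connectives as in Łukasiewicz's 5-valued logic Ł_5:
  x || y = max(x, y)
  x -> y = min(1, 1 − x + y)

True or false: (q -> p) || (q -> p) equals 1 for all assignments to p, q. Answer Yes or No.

No

Counterexample: take p = 0, q = 1/4.
q -> p = 1/4 -> 0 = 3/4
q -> p = 1/4 -> 0 = 3/4
(q -> p) || (q -> p) = 3/4 || 3/4 = 3/4
This gives 3/4 ≠ 1.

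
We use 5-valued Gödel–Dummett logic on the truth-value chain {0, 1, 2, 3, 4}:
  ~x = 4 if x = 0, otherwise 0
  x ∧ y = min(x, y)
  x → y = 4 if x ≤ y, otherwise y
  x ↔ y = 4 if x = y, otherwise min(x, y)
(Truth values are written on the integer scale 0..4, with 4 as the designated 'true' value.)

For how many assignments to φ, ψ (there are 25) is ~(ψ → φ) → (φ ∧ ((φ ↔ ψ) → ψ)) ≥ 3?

21

value 4: 21 assignments (counts)
value 0: 4 assignments
So 21 of the 25 assignments meet the threshold.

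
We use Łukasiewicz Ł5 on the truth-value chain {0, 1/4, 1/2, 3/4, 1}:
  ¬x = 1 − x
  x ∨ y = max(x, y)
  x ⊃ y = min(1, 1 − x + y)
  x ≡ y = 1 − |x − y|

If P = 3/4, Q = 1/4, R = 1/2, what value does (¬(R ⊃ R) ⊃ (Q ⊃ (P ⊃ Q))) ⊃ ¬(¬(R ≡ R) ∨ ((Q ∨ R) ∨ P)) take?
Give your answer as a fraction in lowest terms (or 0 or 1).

1/4

R ⊃ R = 1/2 ⊃ 1/2 = 1
¬(R ⊃ R) = ¬1 = 0
P ⊃ Q = 3/4 ⊃ 1/4 = 1/2
Q ⊃ (P ⊃ Q) = 1/4 ⊃ 1/2 = 1
¬(R ⊃ R) ⊃ (Q ⊃ (P ⊃ Q)) = 0 ⊃ 1 = 1
R ≡ R = 1/2 ≡ 1/2 = 1
¬(R ≡ R) = ¬1 = 0
Q ∨ R = 1/4 ∨ 1/2 = 1/2
(Q ∨ R) ∨ P = 1/2 ∨ 3/4 = 3/4
¬(R ≡ R) ∨ ((Q ∨ R) ∨ P) = 0 ∨ 3/4 = 3/4
¬(¬(R ≡ R) ∨ ((Q ∨ R) ∨ P)) = ¬3/4 = 1/4
(¬(R ⊃ R) ⊃ (Q ⊃ (P ⊃ Q))) ⊃ ¬(¬(R ≡ R) ∨ ((Q ∨ R) ∨ P)) = 1 ⊃ 1/4 = 1/4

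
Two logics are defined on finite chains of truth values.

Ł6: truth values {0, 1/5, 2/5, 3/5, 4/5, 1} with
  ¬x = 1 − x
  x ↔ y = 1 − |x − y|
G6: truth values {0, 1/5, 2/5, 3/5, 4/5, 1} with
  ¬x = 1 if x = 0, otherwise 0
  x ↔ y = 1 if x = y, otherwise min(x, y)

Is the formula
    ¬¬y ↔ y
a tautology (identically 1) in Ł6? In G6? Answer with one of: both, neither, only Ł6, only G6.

only Ł6

In Ł6: every assignment gives 1 — tautology.
In G6: at y = 1/5 the value is 1/5 — not a tautology.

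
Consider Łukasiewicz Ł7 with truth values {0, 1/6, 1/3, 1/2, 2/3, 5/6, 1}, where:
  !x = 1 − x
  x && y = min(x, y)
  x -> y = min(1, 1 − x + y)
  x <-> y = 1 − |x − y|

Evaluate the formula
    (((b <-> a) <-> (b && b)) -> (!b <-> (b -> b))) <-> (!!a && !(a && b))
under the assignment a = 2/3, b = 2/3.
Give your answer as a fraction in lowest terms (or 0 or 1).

2/3

b <-> a = 2/3 <-> 2/3 = 1
b && b = 2/3 && 2/3 = 2/3
(b <-> a) <-> (b && b) = 1 <-> 2/3 = 2/3
!b = !2/3 = 1/3
b -> b = 2/3 -> 2/3 = 1
!b <-> (b -> b) = 1/3 <-> 1 = 1/3
((b <-> a) <-> (b && b)) -> (!b <-> (b -> b)) = 2/3 -> 1/3 = 2/3
!a = !2/3 = 1/3
!!a = !1/3 = 2/3
a && b = 2/3 && 2/3 = 2/3
!(a && b) = !2/3 = 1/3
!!a && !(a && b) = 2/3 && 1/3 = 1/3
(((b <-> a) <-> (b && b)) -> (!b <-> (b -> b))) <-> (!!a && !(a && b)) = 2/3 <-> 1/3 = 2/3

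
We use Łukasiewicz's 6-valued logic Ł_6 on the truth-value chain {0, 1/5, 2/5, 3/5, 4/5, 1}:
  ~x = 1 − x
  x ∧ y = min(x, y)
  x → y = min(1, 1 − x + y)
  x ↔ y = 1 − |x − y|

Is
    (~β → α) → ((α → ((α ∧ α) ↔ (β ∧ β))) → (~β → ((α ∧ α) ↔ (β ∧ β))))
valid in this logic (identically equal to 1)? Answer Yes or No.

Yes

At α = 4/5, β = 3/5, for instance:
~β = ~3/5 = 2/5
~β → α = 2/5 → 4/5 = 1
α ∧ α = 4/5 ∧ 4/5 = 4/5
β ∧ β = 3/5 ∧ 3/5 = 3/5
(α ∧ α) ↔ (β ∧ β) = 4/5 ↔ 3/5 = 4/5
α → ((α ∧ α) ↔ (β ∧ β)) = 4/5 → 4/5 = 1
~β → ((α ∧ α) ↔ (β ∧ β)) = 2/5 → 4/5 = 1
(α → ((α ∧ α) ↔ (β ∧ β))) → (~β → ((α ∧ α) ↔ (β ∧ β))) = 1 → 1 = 1
(~β → α) → ((α → ((α ∧ α) ↔ (β ∧ β))) → (~β → ((α ∧ α) ↔ (β ∧ β)))) = 1 → 1 = 1
and checking the remaining 35 assignments likewise gives ≥ 1 in every case.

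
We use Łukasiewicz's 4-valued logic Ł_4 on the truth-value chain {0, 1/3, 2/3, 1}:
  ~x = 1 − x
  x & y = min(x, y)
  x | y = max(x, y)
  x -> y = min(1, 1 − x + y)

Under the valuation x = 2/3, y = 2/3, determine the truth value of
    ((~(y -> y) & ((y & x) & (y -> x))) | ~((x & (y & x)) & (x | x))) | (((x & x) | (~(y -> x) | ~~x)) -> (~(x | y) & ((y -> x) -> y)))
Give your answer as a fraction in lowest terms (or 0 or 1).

y -> y = 2/3 -> 2/3 = 1
~(y -> y) = ~1 = 0
y & x = 2/3 & 2/3 = 2/3
y -> x = 2/3 -> 2/3 = 1
(y & x) & (y -> x) = 2/3 & 1 = 2/3
~(y -> y) & ((y & x) & (y -> x)) = 0 & 2/3 = 0
y & x = 2/3 & 2/3 = 2/3
x & (y & x) = 2/3 & 2/3 = 2/3
x | x = 2/3 | 2/3 = 2/3
(x & (y & x)) & (x | x) = 2/3 & 2/3 = 2/3
~((x & (y & x)) & (x | x)) = ~2/3 = 1/3
(~(y -> y) & ((y & x) & (y -> x))) | ~((x & (y & x)) & (x | x)) = 0 | 1/3 = 1/3
x & x = 2/3 & 2/3 = 2/3
y -> x = 2/3 -> 2/3 = 1
~(y -> x) = ~1 = 0
~x = ~2/3 = 1/3
~~x = ~1/3 = 2/3
~(y -> x) | ~~x = 0 | 2/3 = 2/3
(x & x) | (~(y -> x) | ~~x) = 2/3 | 2/3 = 2/3
x | y = 2/3 | 2/3 = 2/3
~(x | y) = ~2/3 = 1/3
y -> x = 2/3 -> 2/3 = 1
(y -> x) -> y = 1 -> 2/3 = 2/3
~(x | y) & ((y -> x) -> y) = 1/3 & 2/3 = 1/3
((x & x) | (~(y -> x) | ~~x)) -> (~(x | y) & ((y -> x) -> y)) = 2/3 -> 1/3 = 2/3
((~(y -> y) & ((y & x) & (y -> x))) | ~((x & (y & x)) & (x | x))) | (((x & x) | (~(y -> x) | ~~x)) -> (~(x | y) & ((y -> x) -> y))) = 1/3 | 2/3 = 2/3

2/3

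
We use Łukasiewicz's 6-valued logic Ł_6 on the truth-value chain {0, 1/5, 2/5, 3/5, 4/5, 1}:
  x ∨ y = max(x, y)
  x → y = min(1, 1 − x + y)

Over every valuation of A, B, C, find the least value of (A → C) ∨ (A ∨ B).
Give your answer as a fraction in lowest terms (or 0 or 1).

3/5

Take A = 2/5, B = 0, C = 0:
A → C = 2/5 → 0 = 3/5
A ∨ B = 2/5 ∨ 0 = 2/5
(A → C) ∨ (A ∨ B) = 3/5 ∨ 2/5 = 3/5
No assignment yields a value below 3/5, so this is the minimum.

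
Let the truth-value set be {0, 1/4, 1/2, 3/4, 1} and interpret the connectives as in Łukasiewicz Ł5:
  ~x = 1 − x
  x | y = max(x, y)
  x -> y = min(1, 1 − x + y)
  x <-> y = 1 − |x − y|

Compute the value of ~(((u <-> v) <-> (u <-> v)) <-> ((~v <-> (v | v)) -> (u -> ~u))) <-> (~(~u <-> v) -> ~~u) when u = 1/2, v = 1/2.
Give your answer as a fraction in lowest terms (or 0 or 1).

u <-> v = 1/2 <-> 1/2 = 1
u <-> v = 1/2 <-> 1/2 = 1
(u <-> v) <-> (u <-> v) = 1 <-> 1 = 1
~v = ~1/2 = 1/2
v | v = 1/2 | 1/2 = 1/2
~v <-> (v | v) = 1/2 <-> 1/2 = 1
~u = ~1/2 = 1/2
u -> ~u = 1/2 -> 1/2 = 1
(~v <-> (v | v)) -> (u -> ~u) = 1 -> 1 = 1
((u <-> v) <-> (u <-> v)) <-> ((~v <-> (v | v)) -> (u -> ~u)) = 1 <-> 1 = 1
~(((u <-> v) <-> (u <-> v)) <-> ((~v <-> (v | v)) -> (u -> ~u))) = ~1 = 0
~u = ~1/2 = 1/2
~u <-> v = 1/2 <-> 1/2 = 1
~(~u <-> v) = ~1 = 0
~u = ~1/2 = 1/2
~~u = ~1/2 = 1/2
~(~u <-> v) -> ~~u = 0 -> 1/2 = 1
~(((u <-> v) <-> (u <-> v)) <-> ((~v <-> (v | v)) -> (u -> ~u))) <-> (~(~u <-> v) -> ~~u) = 0 <-> 1 = 0

0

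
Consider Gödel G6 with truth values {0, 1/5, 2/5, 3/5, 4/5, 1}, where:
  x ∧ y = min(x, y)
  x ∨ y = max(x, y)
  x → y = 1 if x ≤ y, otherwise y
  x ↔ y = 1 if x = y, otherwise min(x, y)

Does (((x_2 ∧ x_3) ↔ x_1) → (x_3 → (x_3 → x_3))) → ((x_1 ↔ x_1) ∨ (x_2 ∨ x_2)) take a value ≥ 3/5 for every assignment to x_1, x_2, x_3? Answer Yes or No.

Yes

At x_1 = 1/5, x_2 = 1/5, x_3 = 1/5, for instance:
x_2 ∧ x_3 = 1/5 ∧ 1/5 = 1/5
(x_2 ∧ x_3) ↔ x_1 = 1/5 ↔ 1/5 = 1
x_3 → x_3 = 1/5 → 1/5 = 1
x_3 → (x_3 → x_3) = 1/5 → 1 = 1
((x_2 ∧ x_3) ↔ x_1) → (x_3 → (x_3 → x_3)) = 1 → 1 = 1
x_1 ↔ x_1 = 1/5 ↔ 1/5 = 1
x_2 ∨ x_2 = 1/5 ∨ 1/5 = 1/5
(x_1 ↔ x_1) ∨ (x_2 ∨ x_2) = 1 ∨ 1/5 = 1
(((x_2 ∧ x_3) ↔ x_1) → (x_3 → (x_3 → x_3))) → ((x_1 ↔ x_1) ∨ (x_2 ∨ x_2)) = 1 → 1 = 1
and checking the remaining 215 assignments likewise gives ≥ 3/5 in every case.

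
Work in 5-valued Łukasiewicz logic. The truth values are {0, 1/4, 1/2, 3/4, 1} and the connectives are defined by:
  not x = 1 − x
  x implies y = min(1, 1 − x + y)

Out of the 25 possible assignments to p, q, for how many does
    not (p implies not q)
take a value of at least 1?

1

value 1: 1 assignment (counts)
value 3/4: 2 assignments
value 1/2: 3 assignments
value 1/4: 4 assignments
value 0: 15 assignments
So 1 of the 25 assignments meets the threshold.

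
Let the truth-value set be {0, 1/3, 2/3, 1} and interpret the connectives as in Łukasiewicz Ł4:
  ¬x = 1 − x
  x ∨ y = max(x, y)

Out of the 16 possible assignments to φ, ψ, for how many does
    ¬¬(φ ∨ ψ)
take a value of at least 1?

φ = 0, ψ = 0 ↦ 0  <
φ = 0, ψ = 1/3 ↦ 1/3  <
φ = 0, ψ = 2/3 ↦ 2/3  <
φ = 0, ψ = 1 ↦ 1  ≥
φ = 1/3, ψ = 0 ↦ 1/3  <
φ = 1/3, ψ = 1/3 ↦ 1/3  <
φ = 1/3, ψ = 2/3 ↦ 2/3  <
φ = 1/3, ψ = 1 ↦ 1  ≥
φ = 2/3, ψ = 0 ↦ 2/3  <
φ = 2/3, ψ = 1/3 ↦ 2/3  <
φ = 2/3, ψ = 2/3 ↦ 2/3  <
φ = 2/3, ψ = 1 ↦ 1  ≥
φ = 1, ψ = 0 ↦ 1  ≥
φ = 1, ψ = 1/3 ↦ 1  ≥
φ = 1, ψ = 2/3 ↦ 1  ≥
φ = 1, ψ = 1 ↦ 1  ≥
So 7 of the 16 assignments meet the threshold.

7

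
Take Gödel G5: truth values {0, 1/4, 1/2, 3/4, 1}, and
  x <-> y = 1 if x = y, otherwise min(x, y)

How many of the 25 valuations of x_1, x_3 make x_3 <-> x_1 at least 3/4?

7

value 1: 5 assignments (counts)
value 3/4: 2 assignments (counts)
value 1/2: 4 assignments
value 1/4: 6 assignments
value 0: 8 assignments
So 7 of the 25 assignments meet the threshold.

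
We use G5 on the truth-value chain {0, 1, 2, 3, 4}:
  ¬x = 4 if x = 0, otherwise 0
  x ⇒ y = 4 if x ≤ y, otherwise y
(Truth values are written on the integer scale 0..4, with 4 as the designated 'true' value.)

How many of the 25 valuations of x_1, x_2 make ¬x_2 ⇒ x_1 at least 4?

21

value 4: 21 assignments (counts)
value 3: 1 assignment
value 2: 1 assignment
value 1: 1 assignment
value 0: 1 assignment
So 21 of the 25 assignments meet the threshold.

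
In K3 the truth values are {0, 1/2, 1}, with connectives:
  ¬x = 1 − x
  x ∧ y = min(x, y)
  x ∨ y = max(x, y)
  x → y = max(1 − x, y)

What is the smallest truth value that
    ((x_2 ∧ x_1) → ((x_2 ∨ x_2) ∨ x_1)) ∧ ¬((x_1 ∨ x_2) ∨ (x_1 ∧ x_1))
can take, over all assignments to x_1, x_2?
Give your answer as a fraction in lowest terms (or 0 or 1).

Take x_1 = 0, x_2 = 1:
x_2 ∧ x_1 = 1 ∧ 0 = 0
x_2 ∨ x_2 = 1 ∨ 1 = 1
(x_2 ∨ x_2) ∨ x_1 = 1 ∨ 0 = 1
(x_2 ∧ x_1) → ((x_2 ∨ x_2) ∨ x_1) = 0 → 1 = 1
x_1 ∨ x_2 = 0 ∨ 1 = 1
x_1 ∧ x_1 = 0 ∧ 0 = 0
(x_1 ∨ x_2) ∨ (x_1 ∧ x_1) = 1 ∨ 0 = 1
¬((x_1 ∨ x_2) ∨ (x_1 ∧ x_1)) = ¬1 = 0
((x_2 ∧ x_1) → ((x_2 ∨ x_2) ∨ x_1)) ∧ ¬((x_1 ∨ x_2) ∨ (x_1 ∧ x_1)) = 1 ∧ 0 = 0
No assignment yields a value below 0, so this is the minimum.

0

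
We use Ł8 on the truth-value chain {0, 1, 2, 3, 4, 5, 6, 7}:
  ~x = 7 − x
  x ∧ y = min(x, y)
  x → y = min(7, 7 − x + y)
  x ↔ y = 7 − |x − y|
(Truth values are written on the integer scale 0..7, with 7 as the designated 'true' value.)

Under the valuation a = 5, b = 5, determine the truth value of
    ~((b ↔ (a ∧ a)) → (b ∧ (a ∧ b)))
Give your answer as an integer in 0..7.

2

a ∧ a = 5 ∧ 5 = 5
b ↔ (a ∧ a) = 5 ↔ 5 = 7
a ∧ b = 5 ∧ 5 = 5
b ∧ (a ∧ b) = 5 ∧ 5 = 5
(b ↔ (a ∧ a)) → (b ∧ (a ∧ b)) = 7 → 5 = 5
~((b ↔ (a ∧ a)) → (b ∧ (a ∧ b))) = ~5 = 2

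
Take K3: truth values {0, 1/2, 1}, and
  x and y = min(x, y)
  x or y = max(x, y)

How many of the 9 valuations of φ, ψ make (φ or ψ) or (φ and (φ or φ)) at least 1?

φ = 0, ψ = 0 ↦ 0  <
φ = 0, ψ = 1/2 ↦ 1/2  <
φ = 0, ψ = 1 ↦ 1  ≥
φ = 1/2, ψ = 0 ↦ 1/2  <
φ = 1/2, ψ = 1/2 ↦ 1/2  <
φ = 1/2, ψ = 1 ↦ 1  ≥
φ = 1, ψ = 0 ↦ 1  ≥
φ = 1, ψ = 1/2 ↦ 1  ≥
φ = 1, ψ = 1 ↦ 1  ≥
So 5 of the 9 assignments meet the threshold.

5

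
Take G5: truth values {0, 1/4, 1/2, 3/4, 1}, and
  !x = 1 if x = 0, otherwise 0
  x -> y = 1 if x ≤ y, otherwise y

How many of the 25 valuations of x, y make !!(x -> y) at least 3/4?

21

value 1: 21 assignments (counts)
value 0: 4 assignments
So 21 of the 25 assignments meet the threshold.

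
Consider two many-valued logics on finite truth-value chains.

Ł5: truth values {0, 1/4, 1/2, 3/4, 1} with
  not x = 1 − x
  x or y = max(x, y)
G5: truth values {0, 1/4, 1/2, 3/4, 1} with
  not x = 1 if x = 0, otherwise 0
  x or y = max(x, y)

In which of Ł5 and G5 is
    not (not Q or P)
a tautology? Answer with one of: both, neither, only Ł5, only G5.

neither

In Ł5: at P = 0, Q = 0 the value is 0 — not a tautology.
In G5: at P = 0, Q = 0 the value is 0 — not a tautology.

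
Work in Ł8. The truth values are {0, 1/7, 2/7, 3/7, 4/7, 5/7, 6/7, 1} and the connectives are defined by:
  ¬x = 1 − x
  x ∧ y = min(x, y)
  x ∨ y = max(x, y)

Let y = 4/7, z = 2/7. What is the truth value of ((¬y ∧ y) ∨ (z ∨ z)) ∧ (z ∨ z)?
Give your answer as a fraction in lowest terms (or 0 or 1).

¬y = ¬4/7 = 3/7
¬y ∧ y = 3/7 ∧ 4/7 = 3/7
z ∨ z = 2/7 ∨ 2/7 = 2/7
(¬y ∧ y) ∨ (z ∨ z) = 3/7 ∨ 2/7 = 3/7
z ∨ z = 2/7 ∨ 2/7 = 2/7
((¬y ∧ y) ∨ (z ∨ z)) ∧ (z ∨ z) = 3/7 ∧ 2/7 = 2/7

2/7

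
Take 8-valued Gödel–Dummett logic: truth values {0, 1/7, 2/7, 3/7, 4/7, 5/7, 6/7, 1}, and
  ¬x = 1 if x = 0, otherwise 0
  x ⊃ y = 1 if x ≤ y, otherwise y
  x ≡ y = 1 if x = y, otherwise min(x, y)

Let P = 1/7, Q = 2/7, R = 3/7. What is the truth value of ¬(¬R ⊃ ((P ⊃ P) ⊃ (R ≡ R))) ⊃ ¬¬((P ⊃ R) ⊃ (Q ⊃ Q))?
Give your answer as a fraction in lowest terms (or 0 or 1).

1

¬R = ¬3/7 = 0
P ⊃ P = 1/7 ⊃ 1/7 = 1
R ≡ R = 3/7 ≡ 3/7 = 1
(P ⊃ P) ⊃ (R ≡ R) = 1 ⊃ 1 = 1
¬R ⊃ ((P ⊃ P) ⊃ (R ≡ R)) = 0 ⊃ 1 = 1
¬(¬R ⊃ ((P ⊃ P) ⊃ (R ≡ R))) = ¬1 = 0
P ⊃ R = 1/7 ⊃ 3/7 = 1
Q ⊃ Q = 2/7 ⊃ 2/7 = 1
(P ⊃ R) ⊃ (Q ⊃ Q) = 1 ⊃ 1 = 1
¬((P ⊃ R) ⊃ (Q ⊃ Q)) = ¬1 = 0
¬¬((P ⊃ R) ⊃ (Q ⊃ Q)) = ¬0 = 1
¬(¬R ⊃ ((P ⊃ P) ⊃ (R ≡ R))) ⊃ ¬¬((P ⊃ R) ⊃ (Q ⊃ Q)) = 0 ⊃ 1 = 1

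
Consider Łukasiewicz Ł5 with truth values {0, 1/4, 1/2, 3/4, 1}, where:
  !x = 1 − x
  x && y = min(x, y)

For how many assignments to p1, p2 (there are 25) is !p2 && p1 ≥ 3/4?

4

value 1: 1 assignment (counts)
value 3/4: 3 assignments (counts)
value 1/2: 5 assignments
value 1/4: 7 assignments
value 0: 9 assignments
So 4 of the 25 assignments meet the threshold.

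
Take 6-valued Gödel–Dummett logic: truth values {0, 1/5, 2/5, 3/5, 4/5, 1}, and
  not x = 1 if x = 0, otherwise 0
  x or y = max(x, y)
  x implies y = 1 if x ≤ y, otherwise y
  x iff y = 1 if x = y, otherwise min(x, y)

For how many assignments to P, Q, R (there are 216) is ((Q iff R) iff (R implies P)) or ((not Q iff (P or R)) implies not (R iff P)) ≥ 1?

value 1: 186 assignments (counts)
value 0: 30 assignments
So 186 of the 216 assignments meet the threshold.

186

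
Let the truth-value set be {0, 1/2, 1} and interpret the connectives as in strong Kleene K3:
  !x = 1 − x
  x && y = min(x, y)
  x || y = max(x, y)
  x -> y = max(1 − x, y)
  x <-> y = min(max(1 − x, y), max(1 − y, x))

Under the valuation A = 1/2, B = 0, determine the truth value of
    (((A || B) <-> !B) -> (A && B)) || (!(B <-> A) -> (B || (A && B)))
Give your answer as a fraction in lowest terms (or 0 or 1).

A || B = 1/2 || 0 = 1/2
!B = !0 = 1
(A || B) <-> !B = 1/2 <-> 1 = 1/2
A && B = 1/2 && 0 = 0
((A || B) <-> !B) -> (A && B) = 1/2 -> 0 = 1/2
B <-> A = 0 <-> 1/2 = 1/2
!(B <-> A) = !1/2 = 1/2
A && B = 1/2 && 0 = 0
B || (A && B) = 0 || 0 = 0
!(B <-> A) -> (B || (A && B)) = 1/2 -> 0 = 1/2
(((A || B) <-> !B) -> (A && B)) || (!(B <-> A) -> (B || (A && B))) = 1/2 || 1/2 = 1/2

1/2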